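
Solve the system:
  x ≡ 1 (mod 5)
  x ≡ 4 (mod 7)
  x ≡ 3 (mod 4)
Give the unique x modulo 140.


Moduli 5, 7, 4 are pairwise coprime; by CRT there is a unique solution modulo M = 5 · 7 · 4 = 140.
Solve pairwise, accumulating the modulus:
  Start with x ≡ 1 (mod 5).
  Combine with x ≡ 4 (mod 7): since gcd(5, 7) = 1, we get a unique residue mod 35.
    Write x = 1 + 5·t and substitute into x ≡ 4 (mod 7): 5·t ≡ 4 − 1 = 3 (mod 7).
    The inverse of 5 mod 7 is 3 (since 5·3 = 15 = 2·7 + 1), so t ≡ 3·3 = 9 ≡ 2 (mod 7).
    Then x = 1 + 5·2 = 11, valid modulo lcm(5, 7) = 35: x ≡ 11 (mod 35).
  Combine with x ≡ 3 (mod 4): since gcd(35, 4) = 1, we get a unique residue mod 140.
    Write x = 11 + 35·t and substitute into x ≡ 3 (mod 4): 35·t ≡ 3 − 11 = -8 (mod 4).
    Reduce coefficients mod 4: 3·t ≡ 0 (mod 4).
    The inverse of 3 mod 4 is 3 (since 3·3 = 9 = 2·4 + 1), so t ≡ 3·0 = 0 ≡ 0 (mod 4).
    Then x = 11 + 35·0 = 11, valid modulo lcm(35, 4) = 140: x ≡ 11 (mod 140).
Verify: 11 mod 5 = 1 ✓, 11 mod 7 = 4 ✓, 11 mod 4 = 3 ✓.

x ≡ 11 (mod 140).


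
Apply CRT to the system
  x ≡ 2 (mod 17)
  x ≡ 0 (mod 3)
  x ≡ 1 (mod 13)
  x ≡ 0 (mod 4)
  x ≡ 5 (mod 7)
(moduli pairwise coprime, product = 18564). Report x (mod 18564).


Product of moduli M = 17 · 3 · 13 · 4 · 7 = 18564.
Merge one congruence at a time:
  Start: x ≡ 2 (mod 17).
  Combine with x ≡ 0 (mod 3); new modulus lcm = 51.
    Write x = 2 + 17·t and substitute into x ≡ 0 (mod 3): 17·t ≡ 0 − 2 = -2 (mod 3).
    Reduce coefficients mod 3: 2·t ≡ 1 (mod 3).
    The inverse of 2 mod 3 is 2 (since 2·2 = 4 = 1·3 + 1), so t ≡ 2·1 = 2 ≡ 2 (mod 3).
    Then x = 2 + 17·2 = 36, valid modulo lcm(17, 3) = 51: x ≡ 36 (mod 51).
  Combine with x ≡ 1 (mod 13); new modulus lcm = 663.
    Write x = 36 + 51·t and substitute into x ≡ 1 (mod 13): 51·t ≡ 1 − 36 = -35 (mod 13).
    Reduce coefficients mod 13: 12·t ≡ 4 (mod 13).
    The inverse of 12 mod 13 is 12 (since 12·12 = 144 = 11·13 + 1), so t ≡ 12·4 = 48 ≡ 9 (mod 13).
    Then x = 36 + 51·9 = 495, valid modulo lcm(51, 13) = 663: x ≡ 495 (mod 663).
  Combine with x ≡ 0 (mod 4); new modulus lcm = 2652.
    Write x = 495 + 663·t and substitute into x ≡ 0 (mod 4): 663·t ≡ 0 − 495 = -495 (mod 4).
    Reduce coefficients mod 4: 3·t ≡ 1 (mod 4).
    The inverse of 3 mod 4 is 3 (since 3·3 = 9 = 2·4 + 1), so t ≡ 3·1 = 3 ≡ 3 (mod 4).
    Then x = 495 + 663·3 = 2484, valid modulo lcm(663, 4) = 2652: x ≡ 2484 (mod 2652).
  Combine with x ≡ 5 (mod 7); new modulus lcm = 18564.
    Write x = 2484 + 2652·t and substitute into x ≡ 5 (mod 7): 2652·t ≡ 5 − 2484 = -2479 (mod 7).
    Reduce coefficients mod 7: 6·t ≡ 6 (mod 7).
    The inverse of 6 mod 7 is 6 (since 6·6 = 36 = 5·7 + 1), so t ≡ 6·6 = 36 ≡ 1 (mod 7).
    Then x = 2484 + 2652·1 = 5136, valid modulo lcm(2652, 7) = 18564: x ≡ 5136 (mod 18564).
Verify against each original: 5136 mod 17 = 2, 5136 mod 3 = 0, 5136 mod 13 = 1, 5136 mod 4 = 0, 5136 mod 7 = 5.

x ≡ 5136 (mod 18564).


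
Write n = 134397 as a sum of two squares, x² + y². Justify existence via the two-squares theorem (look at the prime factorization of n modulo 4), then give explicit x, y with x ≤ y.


Step 1: Factor n = 134397 = 3^2 · 109 · 137.
Step 2: Check the mod-4 condition on each prime factor: 3 ≡ 3 (mod 4), exponent 2 (must be even); 109 ≡ 1 (mod 4), exponent 1; 137 ≡ 1 (mod 4), exponent 1.
All primes ≡ 3 (mod 4) appear to even exponent (or don't appear), so by the two-squares theorem n IS expressible as a sum of two squares.
Step 3: Build a representation. Group n = k² · m with k = 3 and m = 109 · 137 = 14933 (a product of primes ≡ 1 (mod 4)); a representation of m scales to one of n via (k·x)² + (k·y)² = k²(x² + y²). Each prime p ≡ 1 (mod 4) is itself a sum of two squares; find a² by testing p − a² for a perfect square:
  109: 109 − 1² = 108, 109 − 2² = 105, 109 − 3² = 100 = 10² ⇒ 109 = 3² + 10².
  137: 137 − 1² = 136, 137 − 2² = 133, 137 − 3² = 128, 137 − 4² = 121 = 11² ⇒ 137 = 4² + 11².
  Combine using the Brahmagupta–Fibonacci identity (a² + b²)(c² + d²) = (ac − bd)² + (ad + bc)² = (ac + bd)² + (ad − bc)²:
  109 · 137 = 14933: from (3² + 10²)(4² + 11²), take (3·4 − 10·11, 3·11 + 10·4) = (12 − 110, 33 + 40) = (-98, 73); dropping signs (only squares matter) gives (98, 73); check 98² + 73² = 9604 + 5329 = 14933 ✓.
  Scale by k = 3: (3·98, 3·73) = (294, 219).
Step 4: Order so x ≤ y and verify: 219² + 294² = 47961 + 86436 = 134397 = n. ✓

n = 134397 = 219² + 294² (one valid representation with x ≤ y).


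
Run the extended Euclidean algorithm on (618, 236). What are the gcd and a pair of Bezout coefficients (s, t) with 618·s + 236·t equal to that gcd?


Euclidean algorithm on (618, 236) — divide until remainder is 0:
  618 = 2 · 236 + 146
  236 = 1 · 146 + 90
  146 = 1 · 90 + 56
  90 = 1 · 56 + 34
  56 = 1 · 34 + 22
  34 = 1 · 22 + 12
  22 = 1 · 12 + 10
  12 = 1 · 10 + 2
  10 = 5 · 2 + 0
gcd(618, 236) = 2.
Track Bezout coefficients alongside the remainders: start with r₀ = 618 = a·1 + b·0 (s = 1, t = 0) and r₁ = 236 = a·0 + b·1 (s = 0, t = 1); each new remainder r_{k+1} = r_{k-1} − q_k·r_k inherits s_{k+1} = s_{k-1} − q_k·s_k, t_{k+1} = t_{k-1} − q_k·t_k, so r_k = a·s_k + b·t_k at every step:
  q = 2: r = 146, s = 1 − 2·0 = 1, t = 0 − 2·1 = -2  (check: 618·1 + 236·(-2) = 146)
  q = 1: r = 90, s = 0 − 1·1 = -1, t = 1 − 1·(-2) = 3  (check: 618·(-1) + 236·3 = 90)
  q = 1: r = 56, s = 1 − 1·(-1) = 2, t = -2 − 1·3 = -5  (check: 618·2 + 236·(-5) = 56)
  q = 1: r = 34, s = -1 − 1·2 = -3, t = 3 − 1·(-5) = 8  (check: 618·(-3) + 236·8 = 34)
  q = 1: r = 22, s = 2 − 1·(-3) = 5, t = -5 − 1·8 = -13  (check: 618·5 + 236·(-13) = 22)
  q = 1: r = 12, s = -3 − 1·5 = -8, t = 8 − 1·(-13) = 21  (check: 618·(-8) + 236·21 = 12)
  q = 1: r = 10, s = 5 − 1·(-8) = 13, t = -13 − 1·21 = -34  (check: 618·13 + 236·(-34) = 10)
  q = 1: r = 2, s = -8 − 1·13 = -21, t = 21 − 1·(-34) = 55  (check: 618·(-21) + 236·55 = 2)
The row with r = 2 (the gcd) gives the Bezout coefficients s = -21, t = 55.
Result: 618 · (-21) + 236 · (55) = 2.

gcd(618, 236) = 2; s = -21, t = 55 (check: 618·(-21) + 236·55 = 2).


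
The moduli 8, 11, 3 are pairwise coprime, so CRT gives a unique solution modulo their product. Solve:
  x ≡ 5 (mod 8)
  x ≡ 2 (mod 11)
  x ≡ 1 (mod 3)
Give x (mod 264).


Moduli 8, 11, 3 are pairwise coprime; by CRT there is a unique solution modulo M = 8 · 11 · 3 = 264.
Solve pairwise, accumulating the modulus:
  Start with x ≡ 5 (mod 8).
  Combine with x ≡ 2 (mod 11): since gcd(8, 11) = 1, we get a unique residue mod 88.
    Write x = 5 + 8·t and substitute into x ≡ 2 (mod 11): 8·t ≡ 2 − 5 = -3 (mod 11).
    Reduce coefficients mod 11: 8·t ≡ 8 (mod 11).
    The inverse of 8 mod 11 is 7 (since 8·7 = 56 = 5·11 + 1), so t ≡ 7·8 = 56 ≡ 1 (mod 11).
    Then x = 5 + 8·1 = 13, valid modulo lcm(8, 11) = 88: x ≡ 13 (mod 88).
  Combine with x ≡ 1 (mod 3): since gcd(88, 3) = 1, we get a unique residue mod 264.
    Write x = 13 + 88·t and substitute into x ≡ 1 (mod 3): 88·t ≡ 1 − 13 = -12 (mod 3).
    Reduce coefficients mod 3: 1·t ≡ 0 (mod 3).
    So t ≡ 0 (mod 3).
    Then x = 13 + 88·0 = 13, valid modulo lcm(88, 3) = 264: x ≡ 13 (mod 264).
Verify: 13 mod 8 = 5 ✓, 13 mod 11 = 2 ✓, 13 mod 3 = 1 ✓.

x ≡ 13 (mod 264).


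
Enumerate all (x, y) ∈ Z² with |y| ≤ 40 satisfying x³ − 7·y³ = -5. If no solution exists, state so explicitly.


The equation is x³ - 7y³ = -5. For fixed y, x³ = 7·y³ − 5, so a solution requires the RHS to be a perfect cube.
Strategy: iterate y from -40 to 40, compute RHS = 7·y³ − 5, and check whether it is a (positive or negative) perfect cube.
Check small values of y:
  y = 0: RHS = -5 is not a perfect cube.
  y = 1: RHS = 2 is not a perfect cube.
  y = -1: RHS = -12 is not a perfect cube.
  y = 2: RHS = 51 is not a perfect cube.
  y = -2: RHS = -61 is not a perfect cube.
  y = 3: RHS = 184 is not a perfect cube.
  y = -3: RHS = -194 is not a perfect cube.
Continuing the search up to |y| = 40 finds no solutions either.
No (x, y) in the scanned range satisfies the equation.

No integer solutions with |y| ≤ 40.


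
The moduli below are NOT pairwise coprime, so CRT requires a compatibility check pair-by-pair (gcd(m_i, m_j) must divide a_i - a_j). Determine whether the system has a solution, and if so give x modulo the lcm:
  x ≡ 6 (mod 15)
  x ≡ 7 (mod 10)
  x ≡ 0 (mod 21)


Moduli 15, 10, 21 are not pairwise coprime, so CRT works modulo lcm(m_i) when all pairwise compatibility conditions hold.
Pairwise compatibility: gcd(m_i, m_j) must divide a_i - a_j for every pair.
Merge one congruence at a time:
  Start: x ≡ 6 (mod 15).
  Combine with x ≡ 7 (mod 10): gcd(15, 10) = 5, and 7 - 6 = 1 is NOT divisible by 5.
    ⇒ system is inconsistent (no integer solution).

No solution (the system is inconsistent).


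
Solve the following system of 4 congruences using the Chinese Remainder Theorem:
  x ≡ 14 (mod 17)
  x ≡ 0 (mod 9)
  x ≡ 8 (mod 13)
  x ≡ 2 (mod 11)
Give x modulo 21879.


Product of moduli M = 17 · 9 · 13 · 11 = 21879.
Merge one congruence at a time:
  Start: x ≡ 14 (mod 17).
  Combine with x ≡ 0 (mod 9); new modulus lcm = 153.
    Write x = 14 + 17·t and substitute into x ≡ 0 (mod 9): 17·t ≡ 0 − 14 = -14 (mod 9).
    Reduce coefficients mod 9: 8·t ≡ 4 (mod 9).
    The inverse of 8 mod 9 is 8 (since 8·8 = 64 = 7·9 + 1), so t ≡ 8·4 = 32 ≡ 5 (mod 9).
    Then x = 14 + 17·5 = 99, valid modulo lcm(17, 9) = 153: x ≡ 99 (mod 153).
  Combine with x ≡ 8 (mod 13); new modulus lcm = 1989.
    Write x = 99 + 153·t and substitute into x ≡ 8 (mod 13): 153·t ≡ 8 − 99 = -91 (mod 13).
    Reduce coefficients mod 13: 10·t ≡ 0 (mod 13).
    The inverse of 10 mod 13 is 4 (since 10·4 = 40 = 3·13 + 1), so t ≡ 4·0 = 0 ≡ 0 (mod 13).
    Then x = 99 + 153·0 = 99, valid modulo lcm(153, 13) = 1989: x ≡ 99 (mod 1989).
  Combine with x ≡ 2 (mod 11); new modulus lcm = 21879.
    Write x = 99 + 1989·t and substitute into x ≡ 2 (mod 11): 1989·t ≡ 2 − 99 = -97 (mod 11).
    Reduce coefficients mod 11: 9·t ≡ 2 (mod 11).
    The inverse of 9 mod 11 is 5 (since 9·5 = 45 = 4·11 + 1), so t ≡ 5·2 = 10 ≡ 10 (mod 11).
    Then x = 99 + 1989·10 = 19989, valid modulo lcm(1989, 11) = 21879: x ≡ 19989 (mod 21879).
Verify against each original: 19989 mod 17 = 14, 19989 mod 9 = 0, 19989 mod 13 = 8, 19989 mod 11 = 2.

x ≡ 19989 (mod 21879).


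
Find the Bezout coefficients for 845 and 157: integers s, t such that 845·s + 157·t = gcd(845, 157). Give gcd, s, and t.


Euclidean algorithm on (845, 157) — divide until remainder is 0:
  845 = 5 · 157 + 60
  157 = 2 · 60 + 37
  60 = 1 · 37 + 23
  37 = 1 · 23 + 14
  23 = 1 · 14 + 9
  14 = 1 · 9 + 5
  9 = 1 · 5 + 4
  5 = 1 · 4 + 1
  4 = 4 · 1 + 0
gcd(845, 157) = 1.
Track Bezout coefficients alongside the remainders: start with r₀ = 845 = a·1 + b·0 (s = 1, t = 0) and r₁ = 157 = a·0 + b·1 (s = 0, t = 1); each new remainder r_{k+1} = r_{k-1} − q_k·r_k inherits s_{k+1} = s_{k-1} − q_k·s_k, t_{k+1} = t_{k-1} − q_k·t_k, so r_k = a·s_k + b·t_k at every step:
  q = 5: r = 60, s = 1 − 5·0 = 1, t = 0 − 5·1 = -5  (check: 845·1 + 157·(-5) = 60)
  q = 2: r = 37, s = 0 − 2·1 = -2, t = 1 − 2·(-5) = 11  (check: 845·(-2) + 157·11 = 37)
  q = 1: r = 23, s = 1 − 1·(-2) = 3, t = -5 − 1·11 = -16  (check: 845·3 + 157·(-16) = 23)
  q = 1: r = 14, s = -2 − 1·3 = -5, t = 11 − 1·(-16) = 27  (check: 845·(-5) + 157·27 = 14)
  q = 1: r = 9, s = 3 − 1·(-5) = 8, t = -16 − 1·27 = -43  (check: 845·8 + 157·(-43) = 9)
  q = 1: r = 5, s = -5 − 1·8 = -13, t = 27 − 1·(-43) = 70  (check: 845·(-13) + 157·70 = 5)
  q = 1: r = 4, s = 8 − 1·(-13) = 21, t = -43 − 1·70 = -113  (check: 845·21 + 157·(-113) = 4)
  q = 1: r = 1, s = -13 − 1·21 = -34, t = 70 − 1·(-113) = 183  (check: 845·(-34) + 157·183 = 1)
The row with r = 1 (the gcd) gives the Bezout coefficients s = -34, t = 183.
Result: 845 · (-34) + 157 · (183) = 1.

gcd(845, 157) = 1; s = -34, t = 183 (check: 845·(-34) + 157·183 = 1).


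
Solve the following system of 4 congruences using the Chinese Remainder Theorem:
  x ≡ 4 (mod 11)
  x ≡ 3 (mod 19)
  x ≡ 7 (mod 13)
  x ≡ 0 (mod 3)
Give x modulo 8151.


Product of moduli M = 11 · 19 · 13 · 3 = 8151.
Merge one congruence at a time:
  Start: x ≡ 4 (mod 11).
  Combine with x ≡ 3 (mod 19); new modulus lcm = 209.
    Write x = 4 + 11·t and substitute into x ≡ 3 (mod 19): 11·t ≡ 3 − 4 = -1 (mod 19).
    Reduce coefficients mod 19: 11·t ≡ 18 (mod 19).
    The inverse of 11 mod 19 is 7 (since 11·7 = 77 = 4·19 + 1), so t ≡ 7·18 = 126 ≡ 12 (mod 19).
    Then x = 4 + 11·12 = 136, valid modulo lcm(11, 19) = 209: x ≡ 136 (mod 209).
  Combine with x ≡ 7 (mod 13); new modulus lcm = 2717.
    Write x = 136 + 209·t and substitute into x ≡ 7 (mod 13): 209·t ≡ 7 − 136 = -129 (mod 13).
    Reduce coefficients mod 13: 1·t ≡ 1 (mod 13).
    So t ≡ 1 (mod 13).
    Then x = 136 + 209·1 = 345, valid modulo lcm(209, 13) = 2717: x ≡ 345 (mod 2717).
  Combine with x ≡ 0 (mod 3); new modulus lcm = 8151.
    Write x = 345 + 2717·t and substitute into x ≡ 0 (mod 3): 2717·t ≡ 0 − 345 = -345 (mod 3).
    Reduce coefficients mod 3: 2·t ≡ 0 (mod 3).
    The inverse of 2 mod 3 is 2 (since 2·2 = 4 = 1·3 + 1), so t ≡ 2·0 = 0 ≡ 0 (mod 3).
    Then x = 345 + 2717·0 = 345, valid modulo lcm(2717, 3) = 8151: x ≡ 345 (mod 8151).
Verify against each original: 345 mod 11 = 4, 345 mod 19 = 3, 345 mod 13 = 7, 345 mod 3 = 0.

x ≡ 345 (mod 8151).


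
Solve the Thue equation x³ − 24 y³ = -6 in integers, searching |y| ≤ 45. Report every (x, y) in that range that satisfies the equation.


The equation is x³ - 24y³ = -6. For fixed y, x³ = 24·y³ − 6, so a solution requires the RHS to be a perfect cube.
Strategy: iterate y from -45 to 45, compute RHS = 24·y³ − 6, and check whether it is a (positive or negative) perfect cube.
Check small values of y:
  y = 0: RHS = -6 is not a perfect cube.
  y = 1: RHS = 18 is not a perfect cube.
  y = -1: RHS = -30 is not a perfect cube.
  y = 2: RHS = 186 is not a perfect cube.
  y = -2: RHS = -198 is not a perfect cube.
  y = 3: RHS = 642 is not a perfect cube.
  y = -3: RHS = -654 is not a perfect cube.
Continuing the search up to |y| = 45 finds no solutions either.
No (x, y) in the scanned range satisfies the equation.

No integer solutions with |y| ≤ 45.


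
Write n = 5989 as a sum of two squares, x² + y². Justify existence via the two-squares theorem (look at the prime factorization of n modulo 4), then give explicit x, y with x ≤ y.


Step 1: Factor n = 5989 = 53 · 113.
Step 2: Check the mod-4 condition on each prime factor: 53 ≡ 1 (mod 4), exponent 1; 113 ≡ 1 (mod 4), exponent 1.
All primes ≡ 3 (mod 4) appear to even exponent (or don't appear), so by the two-squares theorem n IS expressible as a sum of two squares.
Step 3: Build a representation. Here n = 53 · 113 is a product of primes ≡ 1 (mod 4). Each prime p ≡ 1 (mod 4) is itself a sum of two squares; find a² by testing p − a² for a perfect square:
  53: 53 − 1² = 52, 53 − 2² = 49 = 7² ⇒ 53 = 2² + 7².
  113: 113 − 1² = 112, 113 − 2² = 109, 113 − 3² = 104, 113 − 4² = 97, 113 − 5² = 88, 113 − 6² = 77, 113 − 7² = 64 = 8² ⇒ 113 = 7² + 8².
  Combine using the Brahmagupta–Fibonacci identity (a² + b²)(c² + d²) = (ac − bd)² + (ad + bc)² = (ac + bd)² + (ad − bc)²:
  53 · 113 = 5989: from (2² + 7²)(7² + 8²), take (2·7 − 7·8, 2·8 + 7·7) = (14 − 56, 16 + 49) = (-42, 65); dropping signs (only squares matter) gives (42, 65); check 42² + 65² = 1764 + 4225 = 5989 ✓.
Step 4: Order so x ≤ y and verify: 42² + 65² = 1764 + 4225 = 5989 = n. ✓

n = 5989 = 42² + 65² (one valid representation with x ≤ y).


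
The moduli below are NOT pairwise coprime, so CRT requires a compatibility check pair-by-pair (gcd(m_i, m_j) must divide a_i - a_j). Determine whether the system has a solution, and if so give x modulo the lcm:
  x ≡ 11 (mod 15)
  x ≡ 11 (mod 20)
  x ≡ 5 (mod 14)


Moduli 15, 20, 14 are not pairwise coprime, so CRT works modulo lcm(m_i) when all pairwise compatibility conditions hold.
Pairwise compatibility: gcd(m_i, m_j) must divide a_i - a_j for every pair.
Merge one congruence at a time:
  Start: x ≡ 11 (mod 15).
  Combine with x ≡ 11 (mod 20): gcd(15, 20) = 5; 11 - 11 = 0, which IS divisible by 5, so compatible.
    Write x = 11 + 15·t and substitute into x ≡ 11 (mod 20): 15·t ≡ 11 − 11 = 0 (mod 20).
    Divide the congruence (and modulus) by g = 5: 3·t ≡ 0 (mod 4).
    The inverse of 3 mod 4 is 3 (since 3·3 = 9 = 2·4 + 1), so t ≡ 3·0 = 0 ≡ 0 (mod 4).
    Then x = 11 + 15·0 = 11, valid modulo lcm(15, 20) = 60: x ≡ 11 (mod 60).
  Combine with x ≡ 5 (mod 14): gcd(60, 14) = 2; 5 - 11 = -6, which IS divisible by 2, so compatible.
    Write x = 11 + 60·t and substitute into x ≡ 5 (mod 14): 60·t ≡ 5 − 11 = -6 (mod 14).
    Divide the congruence (and modulus) by g = 2: 30·t ≡ -3 (mod 7).
    Reduce coefficients mod 7: 2·t ≡ 4 (mod 7).
    The inverse of 2 mod 7 is 4 (since 2·4 = 8 = 1·7 + 1), so t ≡ 4·4 = 16 ≡ 2 (mod 7).
    Then x = 11 + 60·2 = 131, valid modulo lcm(60, 14) = 420: x ≡ 131 (mod 420).
Verify: 131 mod 15 = 11, 131 mod 20 = 11, 131 mod 14 = 5.

x ≡ 131 (mod 420).


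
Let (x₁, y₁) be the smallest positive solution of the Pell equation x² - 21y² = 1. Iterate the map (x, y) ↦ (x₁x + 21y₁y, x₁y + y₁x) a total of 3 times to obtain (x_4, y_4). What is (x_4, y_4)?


Step 1: Find the fundamental solution (x₁, y₁) of x² - 21y² = 1.
  Expand √21 as a continued fraction. a₀ = ⌊√21⌋ = 4; iterate m_{k+1} = d_k·a_k − m_k, d_{k+1} = (21 − m_{k+1}²)/d_k, a_{k+1} = ⌊(a₀ + m_{k+1})/d_{k+1}⌋ (starting m₀ = 0, d₀ = 1), with convergents p_k = a_k·p_{k-1} + p_{k-2}, q_k = a_k·q_{k-1} + q_{k-2} (p₋₁ = 1, q₋₁ = 0):
  k = 0: a₀ = 4; p₀/q₀ = 4/1; p₀² − 21·q₀² = 16 − 21 = -5.
  k = 1: m = 4, d = 5, a = ⌊(4 + 4)/5⌋ = 1; p/q = (1·4 + 1)/(1·1 + 0) = 5/1; p² − 21·q² = 25 − 21 = 4.
  k = 2: m = 1, d = 4, a = ⌊(4 + 1)/4⌋ = 1; p/q = (1·5 + 4)/(1·1 + 1) = 9/2; p² − 21·q² = 81 − 84 = -3.
  k = 3: m = 3, d = 3, a = ⌊(4 + 3)/3⌋ = 2; p/q = (2·9 + 5)/(2·2 + 1) = 23/5; p² − 21·q² = 529 − 525 = 4.
  k = 4: m = 3, d = 4, a = ⌊(4 + 3)/4⌋ = 1; p/q = (1·23 + 9)/(1·5 + 2) = 32/7; p² − 21·q² = 1024 − 1029 = -5.
  k = 5: m = 1, d = 5, a = ⌊(4 + 1)/5⌋ = 1; p/q = (1·32 + 23)/(1·7 + 5) = 55/12; p² − 21·q² = 3025 − 3024 = 1.
  The first convergent with p² − 21·q² = 1 gives the fundamental solution (x₁, y₁) = (55, 12).
Step 2: Apply the recurrence (x_{n+1}, y_{n+1}) = (x₁x_n + 21y₁y_n, x₁y_n + y₁x_n) repeatedly.
  From (x_1, y_1) = (55, 12): x_2 = 55·55 + 21·12·12 = 6049; y_2 = 55·12 + 12·55 = 1320.
  From (x_2, y_2) = (6049, 1320): x_3 = 55·6049 + 21·12·1320 = 665335; y_3 = 55·1320 + 12·6049 = 145188.
  From (x_3, y_3) = (665335, 145188): x_4 = 55·665335 + 21·12·145188 = 73180801; y_4 = 55·145188 + 12·665335 = 15969360.
Step 3: Verify x_4² - 21·y_4² = 5355429635001601 - 5355429635001600 = 1 (should be 1). ✓

(x_1, y_1) = (55, 12); (x_4, y_4) = (73180801, 15969360).


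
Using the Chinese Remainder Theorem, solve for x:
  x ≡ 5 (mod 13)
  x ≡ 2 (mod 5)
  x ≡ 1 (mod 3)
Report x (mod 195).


Moduli 13, 5, 3 are pairwise coprime; by CRT there is a unique solution modulo M = 13 · 5 · 3 = 195.
Solve pairwise, accumulating the modulus:
  Start with x ≡ 5 (mod 13).
  Combine with x ≡ 2 (mod 5): since gcd(13, 5) = 1, we get a unique residue mod 65.
    Write x = 5 + 13·t and substitute into x ≡ 2 (mod 5): 13·t ≡ 2 − 5 = -3 (mod 5).
    Reduce coefficients mod 5: 3·t ≡ 2 (mod 5).
    The inverse of 3 mod 5 is 2 (since 3·2 = 6 = 1·5 + 1), so t ≡ 2·2 = 4 ≡ 4 (mod 5).
    Then x = 5 + 13·4 = 57, valid modulo lcm(13, 5) = 65: x ≡ 57 (mod 65).
  Combine with x ≡ 1 (mod 3): since gcd(65, 3) = 1, we get a unique residue mod 195.
    Write x = 57 + 65·t and substitute into x ≡ 1 (mod 3): 65·t ≡ 1 − 57 = -56 (mod 3).
    Reduce coefficients mod 3: 2·t ≡ 1 (mod 3).
    The inverse of 2 mod 3 is 2 (since 2·2 = 4 = 1·3 + 1), so t ≡ 2·1 = 2 ≡ 2 (mod 3).
    Then x = 57 + 65·2 = 187, valid modulo lcm(65, 3) = 195: x ≡ 187 (mod 195).
Verify: 187 mod 13 = 5 ✓, 187 mod 5 = 2 ✓, 187 mod 3 = 1 ✓.

x ≡ 187 (mod 195).


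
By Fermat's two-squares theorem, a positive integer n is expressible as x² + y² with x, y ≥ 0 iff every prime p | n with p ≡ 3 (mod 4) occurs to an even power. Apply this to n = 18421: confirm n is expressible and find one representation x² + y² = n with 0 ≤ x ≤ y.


Step 1: Factor n = 18421 = 13^2 · 109.
Step 2: Check the mod-4 condition on each prime factor: 13 ≡ 1 (mod 4), exponent 2; 109 ≡ 1 (mod 4), exponent 1.
All primes ≡ 3 (mod 4) appear to even exponent (or don't appear), so by the two-squares theorem n IS expressible as a sum of two squares.
Step 3: Build a representation. Here n = 13 · 13 · 109 is a product of primes ≡ 1 (mod 4). Each prime p ≡ 1 (mod 4) is itself a sum of two squares; find a² by testing p − a² for a perfect square:
  13: 13 − 1² = 12, 13 − 2² = 9 = 3² ⇒ 13 = 2² + 3².
  109: 109 − 1² = 108, 109 − 2² = 105, 109 − 3² = 100 = 10² ⇒ 109 = 3² + 10².
  Combine using the Brahmagupta–Fibonacci identity (a² + b²)(c² + d²) = (ac − bd)² + (ad + bc)² = (ac + bd)² + (ad − bc)²:
  13 · 13 = 169: from (2² + 3²)(2² + 3²), take (2·2 − 3·3, 2·3 + 3·2) = (4 − 9, 6 + 6) = (-5, 12); dropping signs (only squares matter) gives (5, 12); check 5² + 12² = 25 + 144 = 169 ✓.
  169 · 109 = 18421: from (5² + 12²)(3² + 10²), take (5·3 − 12·10, 5·10 + 12·3) = (15 − 120, 50 + 36) = (-105, 86); dropping signs (only squares matter) gives (105, 86); check 105² + 86² = 11025 + 7396 = 18421 ✓.
Step 4: Order so x ≤ y and verify: 86² + 105² = 7396 + 11025 = 18421 = n. ✓

n = 18421 = 86² + 105² (one valid representation with x ≤ y).


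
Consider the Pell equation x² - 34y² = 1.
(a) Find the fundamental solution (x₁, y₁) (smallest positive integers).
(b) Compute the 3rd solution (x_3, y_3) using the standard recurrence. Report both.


Step 1: Find the fundamental solution (x₁, y₁) of x² - 34y² = 1.
  Expand √34 as a continued fraction. a₀ = ⌊√34⌋ = 5; iterate m_{k+1} = d_k·a_k − m_k, d_{k+1} = (34 − m_{k+1}²)/d_k, a_{k+1} = ⌊(a₀ + m_{k+1})/d_{k+1}⌋ (starting m₀ = 0, d₀ = 1), with convergents p_k = a_k·p_{k-1} + p_{k-2}, q_k = a_k·q_{k-1} + q_{k-2} (p₋₁ = 1, q₋₁ = 0):
  k = 0: a₀ = 5; p₀/q₀ = 5/1; p₀² − 34·q₀² = 25 − 34 = -9.
  k = 1: m = 5, d = 9, a = ⌊(5 + 5)/9⌋ = 1; p/q = (1·5 + 1)/(1·1 + 0) = 6/1; p² − 34·q² = 36 − 34 = 2.
  k = 2: m = 4, d = 2, a = ⌊(5 + 4)/2⌋ = 4; p/q = (4·6 + 5)/(4·1 + 1) = 29/5; p² − 34·q² = 841 − 850 = -9.
  k = 3: m = 4, d = 9, a = ⌊(5 + 4)/9⌋ = 1; p/q = (1·29 + 6)/(1·5 + 1) = 35/6; p² − 34·q² = 1225 − 1224 = 1.
  The first convergent with p² − 34·q² = 1 gives the fundamental solution (x₁, y₁) = (35, 6).
Step 2: Apply the recurrence (x_{n+1}, y_{n+1}) = (x₁x_n + 34y₁y_n, x₁y_n + y₁x_n) repeatedly.
  From (x_1, y_1) = (35, 6): x_2 = 35·35 + 34·6·6 = 2449; y_2 = 35·6 + 6·35 = 420.
  From (x_2, y_2) = (2449, 420): x_3 = 35·2449 + 34·6·420 = 171395; y_3 = 35·420 + 6·2449 = 29394.
Step 3: Verify x_3² - 34·y_3² = 29376246025 - 29376246024 = 1 (should be 1). ✓

(x_1, y_1) = (35, 6); (x_3, y_3) = (171395, 29394).


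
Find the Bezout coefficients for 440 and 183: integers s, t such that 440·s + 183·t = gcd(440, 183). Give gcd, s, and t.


Euclidean algorithm on (440, 183) — divide until remainder is 0:
  440 = 2 · 183 + 74
  183 = 2 · 74 + 35
  74 = 2 · 35 + 4
  35 = 8 · 4 + 3
  4 = 1 · 3 + 1
  3 = 3 · 1 + 0
gcd(440, 183) = 1.
Track Bezout coefficients alongside the remainders: start with r₀ = 440 = a·1 + b·0 (s = 1, t = 0) and r₁ = 183 = a·0 + b·1 (s = 0, t = 1); each new remainder r_{k+1} = r_{k-1} − q_k·r_k inherits s_{k+1} = s_{k-1} − q_k·s_k, t_{k+1} = t_{k-1} − q_k·t_k, so r_k = a·s_k + b·t_k at every step:
  q = 2: r = 74, s = 1 − 2·0 = 1, t = 0 − 2·1 = -2  (check: 440·1 + 183·(-2) = 74)
  q = 2: r = 35, s = 0 − 2·1 = -2, t = 1 − 2·(-2) = 5  (check: 440·(-2) + 183·5 = 35)
  q = 2: r = 4, s = 1 − 2·(-2) = 5, t = -2 − 2·5 = -12  (check: 440·5 + 183·(-12) = 4)
  q = 8: r = 3, s = -2 − 8·5 = -42, t = 5 − 8·(-12) = 101  (check: 440·(-42) + 183·101 = 3)
  q = 1: r = 1, s = 5 − 1·(-42) = 47, t = -12 − 1·101 = -113  (check: 440·47 + 183·(-113) = 1)
The row with r = 1 (the gcd) gives the Bezout coefficients s = 47, t = -113.
Result: 440 · (47) + 183 · (-113) = 1.

gcd(440, 183) = 1; s = 47, t = -113 (check: 440·47 + 183·(-113) = 1).


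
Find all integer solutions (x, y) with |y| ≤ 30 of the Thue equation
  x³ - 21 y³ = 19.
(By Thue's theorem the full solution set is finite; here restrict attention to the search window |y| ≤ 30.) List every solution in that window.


The equation is x³ - 21y³ = 19. For fixed y, x³ = 21·y³ + 19, so a solution requires the RHS to be a perfect cube.
Strategy: iterate y from -30 to 30, compute RHS = 21·y³ + 19, and check whether it is a (positive or negative) perfect cube.
Check small values of y:
  y = 0: RHS = 19 is not a perfect cube.
  y = 1: RHS = 40 is not a perfect cube.
  y = -1: RHS = -2 is not a perfect cube.
  y = 2: RHS = 187 is not a perfect cube.
  y = -2: RHS = -149 is not a perfect cube.
  y = 3: RHS = 586 is not a perfect cube.
  y = -3: RHS = -548 is not a perfect cube.
Continuing the search up to |y| = 30 finds no solutions either.
No (x, y) in the scanned range satisfies the equation.

No integer solutions with |y| ≤ 30.


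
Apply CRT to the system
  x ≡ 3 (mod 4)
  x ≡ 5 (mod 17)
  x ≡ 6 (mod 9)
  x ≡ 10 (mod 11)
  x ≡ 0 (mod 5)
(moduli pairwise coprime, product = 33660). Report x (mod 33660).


Product of moduli M = 4 · 17 · 9 · 11 · 5 = 33660.
Merge one congruence at a time:
  Start: x ≡ 3 (mod 4).
  Combine with x ≡ 5 (mod 17); new modulus lcm = 68.
    Write x = 3 + 4·t and substitute into x ≡ 5 (mod 17): 4·t ≡ 5 − 3 = 2 (mod 17).
    The inverse of 4 mod 17 is 13 (since 4·13 = 52 = 3·17 + 1), so t ≡ 13·2 = 26 ≡ 9 (mod 17).
    Then x = 3 + 4·9 = 39, valid modulo lcm(4, 17) = 68: x ≡ 39 (mod 68).
  Combine with x ≡ 6 (mod 9); new modulus lcm = 612.
    Write x = 39 + 68·t and substitute into x ≡ 6 (mod 9): 68·t ≡ 6 − 39 = -33 (mod 9).
    Reduce coefficients mod 9: 5·t ≡ 3 (mod 9).
    The inverse of 5 mod 9 is 2 (since 5·2 = 10 = 1·9 + 1), so t ≡ 2·3 = 6 ≡ 6 (mod 9).
    Then x = 39 + 68·6 = 447, valid modulo lcm(68, 9) = 612: x ≡ 447 (mod 612).
  Combine with x ≡ 10 (mod 11); new modulus lcm = 6732.
    Write x = 447 + 612·t and substitute into x ≡ 10 (mod 11): 612·t ≡ 10 − 447 = -437 (mod 11).
    Reduce coefficients mod 11: 7·t ≡ 3 (mod 11).
    The inverse of 7 mod 11 is 8 (since 7·8 = 56 = 5·11 + 1), so t ≡ 8·3 = 24 ≡ 2 (mod 11).
    Then x = 447 + 612·2 = 1671, valid modulo lcm(612, 11) = 6732: x ≡ 1671 (mod 6732).
  Combine with x ≡ 0 (mod 5); new modulus lcm = 33660.
    Write x = 1671 + 6732·t and substitute into x ≡ 0 (mod 5): 6732·t ≡ 0 − 1671 = -1671 (mod 5).
    Reduce coefficients mod 5: 2·t ≡ 4 (mod 5).
    The inverse of 2 mod 5 is 3 (since 2·3 = 6 = 1·5 + 1), so t ≡ 3·4 = 12 ≡ 2 (mod 5).
    Then x = 1671 + 6732·2 = 15135, valid modulo lcm(6732, 5) = 33660: x ≡ 15135 (mod 33660).
Verify against each original: 15135 mod 4 = 3, 15135 mod 17 = 5, 15135 mod 9 = 6, 15135 mod 11 = 10, 15135 mod 5 = 0.

x ≡ 15135 (mod 33660).


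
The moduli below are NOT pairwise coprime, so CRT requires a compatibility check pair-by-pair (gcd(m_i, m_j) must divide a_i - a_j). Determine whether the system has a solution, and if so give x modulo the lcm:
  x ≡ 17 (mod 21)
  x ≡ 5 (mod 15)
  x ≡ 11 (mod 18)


Moduli 21, 15, 18 are not pairwise coprime, so CRT works modulo lcm(m_i) when all pairwise compatibility conditions hold.
Pairwise compatibility: gcd(m_i, m_j) must divide a_i - a_j for every pair.
Merge one congruence at a time:
  Start: x ≡ 17 (mod 21).
  Combine with x ≡ 5 (mod 15): gcd(21, 15) = 3; 5 - 17 = -12, which IS divisible by 3, so compatible.
    Write x = 17 + 21·t and substitute into x ≡ 5 (mod 15): 21·t ≡ 5 − 17 = -12 (mod 15).
    Divide the congruence (and modulus) by g = 3: 7·t ≡ -4 (mod 5).
    Reduce coefficients mod 5: 2·t ≡ 1 (mod 5).
    The inverse of 2 mod 5 is 3 (since 2·3 = 6 = 1·5 + 1), so t ≡ 3·1 = 3 ≡ 3 (mod 5).
    Then x = 17 + 21·3 = 80, valid modulo lcm(21, 15) = 105: x ≡ 80 (mod 105).
  Combine with x ≡ 11 (mod 18): gcd(105, 18) = 3; 11 - 80 = -69, which IS divisible by 3, so compatible.
    Write x = 80 + 105·t and substitute into x ≡ 11 (mod 18): 105·t ≡ 11 − 80 = -69 (mod 18).
    Divide the congruence (and modulus) by g = 3: 35·t ≡ -23 (mod 6).
    Reduce coefficients mod 6: 5·t ≡ 1 (mod 6).
    The inverse of 5 mod 6 is 5 (since 5·5 = 25 = 4·6 + 1), so t ≡ 5·1 = 5 ≡ 5 (mod 6).
    Then x = 80 + 105·5 = 605, valid modulo lcm(105, 18) = 630: x ≡ 605 (mod 630).
Verify: 605 mod 21 = 17, 605 mod 15 = 5, 605 mod 18 = 11.

x ≡ 605 (mod 630).


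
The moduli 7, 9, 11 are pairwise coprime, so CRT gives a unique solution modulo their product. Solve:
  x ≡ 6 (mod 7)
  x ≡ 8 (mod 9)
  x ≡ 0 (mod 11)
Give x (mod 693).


Moduli 7, 9, 11 are pairwise coprime; by CRT there is a unique solution modulo M = 7 · 9 · 11 = 693.
Solve pairwise, accumulating the modulus:
  Start with x ≡ 6 (mod 7).
  Combine with x ≡ 8 (mod 9): since gcd(7, 9) = 1, we get a unique residue mod 63.
    Write x = 6 + 7·t and substitute into x ≡ 8 (mod 9): 7·t ≡ 8 − 6 = 2 (mod 9).
    The inverse of 7 mod 9 is 4 (since 7·4 = 28 = 3·9 + 1), so t ≡ 4·2 = 8 ≡ 8 (mod 9).
    Then x = 6 + 7·8 = 62, valid modulo lcm(7, 9) = 63: x ≡ 62 (mod 63).
  Combine with x ≡ 0 (mod 11): since gcd(63, 11) = 1, we get a unique residue mod 693.
    Write x = 62 + 63·t and substitute into x ≡ 0 (mod 11): 63·t ≡ 0 − 62 = -62 (mod 11).
    Reduce coefficients mod 11: 8·t ≡ 4 (mod 11).
    The inverse of 8 mod 11 is 7 (since 8·7 = 56 = 5·11 + 1), so t ≡ 7·4 = 28 ≡ 6 (mod 11).
    Then x = 62 + 63·6 = 440, valid modulo lcm(63, 11) = 693: x ≡ 440 (mod 693).
Verify: 440 mod 7 = 6 ✓, 440 mod 9 = 8 ✓, 440 mod 11 = 0 ✓.

x ≡ 440 (mod 693).


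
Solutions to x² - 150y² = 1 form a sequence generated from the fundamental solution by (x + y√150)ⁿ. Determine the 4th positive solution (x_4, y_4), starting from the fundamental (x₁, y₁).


Step 1: Find the fundamental solution (x₁, y₁) of x² - 150y² = 1.
  Expand √150 as a continued fraction. a₀ = ⌊√150⌋ = 12; iterate m_{k+1} = d_k·a_k − m_k, d_{k+1} = (150 − m_{k+1}²)/d_k, a_{k+1} = ⌊(a₀ + m_{k+1})/d_{k+1}⌋ (starting m₀ = 0, d₀ = 1), with convergents p_k = a_k·p_{k-1} + p_{k-2}, q_k = a_k·q_{k-1} + q_{k-2} (p₋₁ = 1, q₋₁ = 0):
  k = 0: a₀ = 12; p₀/q₀ = 12/1; p₀² − 150·q₀² = 144 − 150 = -6.
  k = 1: m = 12, d = 6, a = ⌊(12 + 12)/6⌋ = 4; p/q = (4·12 + 1)/(4·1 + 0) = 49/4; p² − 150·q² = 2401 − 2400 = 1.
  The first convergent with p² − 150·q² = 1 gives the fundamental solution (x₁, y₁) = (49, 4).
Step 2: Apply the recurrence (x_{n+1}, y_{n+1}) = (x₁x_n + 150y₁y_n, x₁y_n + y₁x_n) repeatedly.
  From (x_1, y_1) = (49, 4): x_2 = 49·49 + 150·4·4 = 4801; y_2 = 49·4 + 4·49 = 392.
  From (x_2, y_2) = (4801, 392): x_3 = 49·4801 + 150·4·392 = 470449; y_3 = 49·392 + 4·4801 = 38412.
  From (x_3, y_3) = (470449, 38412): x_4 = 49·470449 + 150·4·38412 = 46099201; y_4 = 49·38412 + 4·470449 = 3763984.
Step 3: Verify x_4² - 150·y_4² = 2125136332838401 - 2125136332838400 = 1 (should be 1). ✓

(x_1, y_1) = (49, 4); (x_4, y_4) = (46099201, 3763984).


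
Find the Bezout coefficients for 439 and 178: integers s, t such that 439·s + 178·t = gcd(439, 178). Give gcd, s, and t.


Euclidean algorithm on (439, 178) — divide until remainder is 0:
  439 = 2 · 178 + 83
  178 = 2 · 83 + 12
  83 = 6 · 12 + 11
  12 = 1 · 11 + 1
  11 = 11 · 1 + 0
gcd(439, 178) = 1.
Track Bezout coefficients alongside the remainders: start with r₀ = 439 = a·1 + b·0 (s = 1, t = 0) and r₁ = 178 = a·0 + b·1 (s = 0, t = 1); each new remainder r_{k+1} = r_{k-1} − q_k·r_k inherits s_{k+1} = s_{k-1} − q_k·s_k, t_{k+1} = t_{k-1} − q_k·t_k, so r_k = a·s_k + b·t_k at every step:
  q = 2: r = 83, s = 1 − 2·0 = 1, t = 0 − 2·1 = -2  (check: 439·1 + 178·(-2) = 83)
  q = 2: r = 12, s = 0 − 2·1 = -2, t = 1 − 2·(-2) = 5  (check: 439·(-2) + 178·5 = 12)
  q = 6: r = 11, s = 1 − 6·(-2) = 13, t = -2 − 6·5 = -32  (check: 439·13 + 178·(-32) = 11)
  q = 1: r = 1, s = -2 − 1·13 = -15, t = 5 − 1·(-32) = 37  (check: 439·(-15) + 178·37 = 1)
The row with r = 1 (the gcd) gives the Bezout coefficients s = -15, t = 37.
Result: 439 · (-15) + 178 · (37) = 1.

gcd(439, 178) = 1; s = -15, t = 37 (check: 439·(-15) + 178·37 = 1).


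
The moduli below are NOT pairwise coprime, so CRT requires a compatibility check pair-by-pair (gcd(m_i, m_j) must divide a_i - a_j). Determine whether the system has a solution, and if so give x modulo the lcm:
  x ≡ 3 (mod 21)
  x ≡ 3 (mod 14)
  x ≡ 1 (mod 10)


Moduli 21, 14, 10 are not pairwise coprime, so CRT works modulo lcm(m_i) when all pairwise compatibility conditions hold.
Pairwise compatibility: gcd(m_i, m_j) must divide a_i - a_j for every pair.
Merge one congruence at a time:
  Start: x ≡ 3 (mod 21).
  Combine with x ≡ 3 (mod 14): gcd(21, 14) = 7; 3 - 3 = 0, which IS divisible by 7, so compatible.
    Write x = 3 + 21·t and substitute into x ≡ 3 (mod 14): 21·t ≡ 3 − 3 = 0 (mod 14).
    Divide the congruence (and modulus) by g = 7: 3·t ≡ 0 (mod 2).
    Reduce coefficients mod 2: 1·t ≡ 0 (mod 2).
    So t ≡ 0 (mod 2).
    Then x = 3 + 21·0 = 3, valid modulo lcm(21, 14) = 42: x ≡ 3 (mod 42).
  Combine with x ≡ 1 (mod 10): gcd(42, 10) = 2; 1 - 3 = -2, which IS divisible by 2, so compatible.
    Write x = 3 + 42·t and substitute into x ≡ 1 (mod 10): 42·t ≡ 1 − 3 = -2 (mod 10).
    Divide the congruence (and modulus) by g = 2: 21·t ≡ -1 (mod 5).
    Reduce coefficients mod 5: 1·t ≡ 4 (mod 5).
    So t ≡ 4 (mod 5).
    Then x = 3 + 42·4 = 171, valid modulo lcm(42, 10) = 210: x ≡ 171 (mod 210).
Verify: 171 mod 21 = 3, 171 mod 14 = 3, 171 mod 10 = 1.

x ≡ 171 (mod 210).


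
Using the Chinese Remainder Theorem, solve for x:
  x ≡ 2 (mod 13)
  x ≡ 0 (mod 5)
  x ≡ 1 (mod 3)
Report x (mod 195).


Moduli 13, 5, 3 are pairwise coprime; by CRT there is a unique solution modulo M = 13 · 5 · 3 = 195.
Solve pairwise, accumulating the modulus:
  Start with x ≡ 2 (mod 13).
  Combine with x ≡ 0 (mod 5): since gcd(13, 5) = 1, we get a unique residue mod 65.
    Write x = 2 + 13·t and substitute into x ≡ 0 (mod 5): 13·t ≡ 0 − 2 = -2 (mod 5).
    Reduce coefficients mod 5: 3·t ≡ 3 (mod 5).
    The inverse of 3 mod 5 is 2 (since 3·2 = 6 = 1·5 + 1), so t ≡ 2·3 = 6 ≡ 1 (mod 5).
    Then x = 2 + 13·1 = 15, valid modulo lcm(13, 5) = 65: x ≡ 15 (mod 65).
  Combine with x ≡ 1 (mod 3): since gcd(65, 3) = 1, we get a unique residue mod 195.
    Write x = 15 + 65·t and substitute into x ≡ 1 (mod 3): 65·t ≡ 1 − 15 = -14 (mod 3).
    Reduce coefficients mod 3: 2·t ≡ 1 (mod 3).
    The inverse of 2 mod 3 is 2 (since 2·2 = 4 = 1·3 + 1), so t ≡ 2·1 = 2 ≡ 2 (mod 3).
    Then x = 15 + 65·2 = 145, valid modulo lcm(65, 3) = 195: x ≡ 145 (mod 195).
Verify: 145 mod 13 = 2 ✓, 145 mod 5 = 0 ✓, 145 mod 3 = 1 ✓.

x ≡ 145 (mod 195).


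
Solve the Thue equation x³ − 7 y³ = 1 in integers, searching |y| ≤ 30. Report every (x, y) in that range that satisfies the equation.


The equation is x³ - 7y³ = 1. For fixed y, x³ = 7·y³ + 1, so a solution requires the RHS to be a perfect cube.
Strategy: iterate y from -30 to 30, compute RHS = 7·y³ + 1, and check whether it is a (positive or negative) perfect cube.
Check small values of y:
  y = 0: RHS = 1 = (1)³ ⇒ x = 1 works.
  y = 1: RHS = 8 = (2)³ ⇒ x = 2 works.
  y = -1: RHS = -6 is not a perfect cube.
  y = 2: RHS = 57 is not a perfect cube.
  y = -2: RHS = -55 is not a perfect cube.
  y = 3: RHS = 190 is not a perfect cube.
  y = -3: RHS = -188 is not a perfect cube.
Continuing the search up to |y| = 30 finds no further solutions beyond those listed.
Collected solutions: (1, 0), (2, 1).

Solutions (with |y| ≤ 30): (1, 0), (2, 1).


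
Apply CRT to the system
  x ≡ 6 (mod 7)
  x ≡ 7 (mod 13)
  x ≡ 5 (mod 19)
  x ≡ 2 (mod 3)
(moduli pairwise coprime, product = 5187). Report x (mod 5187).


Product of moduli M = 7 · 13 · 19 · 3 = 5187.
Merge one congruence at a time:
  Start: x ≡ 6 (mod 7).
  Combine with x ≡ 7 (mod 13); new modulus lcm = 91.
    Write x = 6 + 7·t and substitute into x ≡ 7 (mod 13): 7·t ≡ 7 − 6 = 1 (mod 13).
    The inverse of 7 mod 13 is 2 (since 7·2 = 14 = 1·13 + 1), so t ≡ 2·1 = 2 ≡ 2 (mod 13).
    Then x = 6 + 7·2 = 20, valid modulo lcm(7, 13) = 91: x ≡ 20 (mod 91).
  Combine with x ≡ 5 (mod 19); new modulus lcm = 1729.
    Write x = 20 + 91·t and substitute into x ≡ 5 (mod 19): 91·t ≡ 5 − 20 = -15 (mod 19).
    Reduce coefficients mod 19: 15·t ≡ 4 (mod 19).
    The inverse of 15 mod 19 is 14 (since 15·14 = 210 = 11·19 + 1), so t ≡ 14·4 = 56 ≡ 18 (mod 19).
    Then x = 20 + 91·18 = 1658, valid modulo lcm(91, 19) = 1729: x ≡ 1658 (mod 1729).
  Combine with x ≡ 2 (mod 3); new modulus lcm = 5187.
    Write x = 1658 + 1729·t and substitute into x ≡ 2 (mod 3): 1729·t ≡ 2 − 1658 = -1656 (mod 3).
    Reduce coefficients mod 3: 1·t ≡ 0 (mod 3).
    So t ≡ 0 (mod 3).
    Then x = 1658 + 1729·0 = 1658, valid modulo lcm(1729, 3) = 5187: x ≡ 1658 (mod 5187).
Verify against each original: 1658 mod 7 = 6, 1658 mod 13 = 7, 1658 mod 19 = 5, 1658 mod 3 = 2.

x ≡ 1658 (mod 5187).


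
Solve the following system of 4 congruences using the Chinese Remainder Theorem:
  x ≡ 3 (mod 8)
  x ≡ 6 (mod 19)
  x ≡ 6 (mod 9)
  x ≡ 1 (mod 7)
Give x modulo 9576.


Product of moduli M = 8 · 19 · 9 · 7 = 9576.
Merge one congruence at a time:
  Start: x ≡ 3 (mod 8).
  Combine with x ≡ 6 (mod 19); new modulus lcm = 152.
    Write x = 3 + 8·t and substitute into x ≡ 6 (mod 19): 8·t ≡ 6 − 3 = 3 (mod 19).
    The inverse of 8 mod 19 is 12 (since 8·12 = 96 = 5·19 + 1), so t ≡ 12·3 = 36 ≡ 17 (mod 19).
    Then x = 3 + 8·17 = 139, valid modulo lcm(8, 19) = 152: x ≡ 139 (mod 152).
  Combine with x ≡ 6 (mod 9); new modulus lcm = 1368.
    Write x = 139 + 152·t and substitute into x ≡ 6 (mod 9): 152·t ≡ 6 − 139 = -133 (mod 9).
    Reduce coefficients mod 9: 8·t ≡ 2 (mod 9).
    The inverse of 8 mod 9 is 8 (since 8·8 = 64 = 7·9 + 1), so t ≡ 8·2 = 16 ≡ 7 (mod 9).
    Then x = 139 + 152·7 = 1203, valid modulo lcm(152, 9) = 1368: x ≡ 1203 (mod 1368).
  Combine with x ≡ 1 (mod 7); new modulus lcm = 9576.
    Write x = 1203 + 1368·t and substitute into x ≡ 1 (mod 7): 1368·t ≡ 1 − 1203 = -1202 (mod 7).
    Reduce coefficients mod 7: 3·t ≡ 2 (mod 7).
    The inverse of 3 mod 7 is 5 (since 3·5 = 15 = 2·7 + 1), so t ≡ 5·2 = 10 ≡ 3 (mod 7).
    Then x = 1203 + 1368·3 = 5307, valid modulo lcm(1368, 7) = 9576: x ≡ 5307 (mod 9576).
Verify against each original: 5307 mod 8 = 3, 5307 mod 19 = 6, 5307 mod 9 = 6, 5307 mod 7 = 1.

x ≡ 5307 (mod 9576).


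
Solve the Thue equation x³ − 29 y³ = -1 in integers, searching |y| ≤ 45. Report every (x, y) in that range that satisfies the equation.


The equation is x³ - 29y³ = -1. For fixed y, x³ = 29·y³ − 1, so a solution requires the RHS to be a perfect cube.
Strategy: iterate y from -45 to 45, compute RHS = 29·y³ − 1, and check whether it is a (positive or negative) perfect cube.
Check small values of y:
  y = 0: RHS = -1 = (-1)³ ⇒ x = -1 works.
  y = 1: RHS = 28 is not a perfect cube.
  y = -1: RHS = -30 is not a perfect cube.
  y = 2: RHS = 231 is not a perfect cube.
  y = -2: RHS = -233 is not a perfect cube.
  y = 3: RHS = 782 is not a perfect cube.
  y = -3: RHS = -784 is not a perfect cube.
Continuing the search up to |y| = 45 finds no further solutions beyond those listed.
Collected solutions: (-1, 0).

Solutions (with |y| ≤ 45): (-1, 0).
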